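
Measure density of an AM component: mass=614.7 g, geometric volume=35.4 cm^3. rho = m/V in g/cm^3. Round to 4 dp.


rho = 614.7 / 35.4 = 17.3644 g/cm^3


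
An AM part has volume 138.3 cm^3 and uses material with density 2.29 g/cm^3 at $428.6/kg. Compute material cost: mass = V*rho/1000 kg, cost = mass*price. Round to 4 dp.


Mass = 138.3*2.29/1000 = 0.316707 kg
Cost = 0.316707 * 428.6 = 135.7406 $


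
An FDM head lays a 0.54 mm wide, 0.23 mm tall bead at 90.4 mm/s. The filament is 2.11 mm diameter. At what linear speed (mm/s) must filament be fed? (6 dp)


Q = 0.54 * 0.23 * 90.4 = 11.22768 mm^3/s
A_fil = pi*(2.11/2)^2 = 3.49667116 mm^2
v_feed = 11.22768 / 3.49667116 = 3.210963 mm/s


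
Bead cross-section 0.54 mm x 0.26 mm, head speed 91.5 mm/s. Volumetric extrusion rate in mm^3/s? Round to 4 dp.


Rate = 0.54 * 0.26 * 91.5 = 12.8466 mm^3/s


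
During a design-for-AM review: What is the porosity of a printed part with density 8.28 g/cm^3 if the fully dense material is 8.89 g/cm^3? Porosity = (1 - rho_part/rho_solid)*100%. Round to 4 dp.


Porosity = (1-8.28/8.89)*100 = 6.8616 %


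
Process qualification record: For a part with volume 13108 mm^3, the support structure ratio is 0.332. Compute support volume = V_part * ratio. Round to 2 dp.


V_support = 13108 * 0.332 = 4351.86 mm^3


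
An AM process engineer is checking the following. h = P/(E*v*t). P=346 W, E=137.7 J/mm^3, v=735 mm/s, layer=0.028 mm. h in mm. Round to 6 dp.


h = 346 / (137.7*735*0.028) = 0.122095 mm


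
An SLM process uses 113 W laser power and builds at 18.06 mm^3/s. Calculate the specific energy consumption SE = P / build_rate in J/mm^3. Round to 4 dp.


SE = 113 / 18.06 = 6.2569 J/mm^3


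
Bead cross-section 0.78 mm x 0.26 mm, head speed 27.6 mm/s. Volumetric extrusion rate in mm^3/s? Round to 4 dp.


Rate = 0.78 * 0.26 * 27.6 = 5.5973 mm^3/s


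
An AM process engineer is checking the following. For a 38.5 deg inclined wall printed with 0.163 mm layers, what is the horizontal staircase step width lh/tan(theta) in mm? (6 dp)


step = 0.163 / tan(38.5) = 0.204919 mm


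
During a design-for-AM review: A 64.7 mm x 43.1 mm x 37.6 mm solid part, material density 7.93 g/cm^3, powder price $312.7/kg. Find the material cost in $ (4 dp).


V = 64.7 * 43.1 * 37.6 = 104850.232 mm^3 = 104.850232 cm^3
Mass = 104.850232 * 7.93 / 1000 = 0.83146234 kg
Cost = 0.83146234 * 312.7 = 259.9983 $


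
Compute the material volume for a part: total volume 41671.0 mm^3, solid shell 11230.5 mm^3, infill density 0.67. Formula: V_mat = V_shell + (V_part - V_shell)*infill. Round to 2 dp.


V_infill = (41671.0 - 11230.5) * 0.67 = 20395.14
V_total = 11230.5 + 20395.14 = 31625.64 mm^3


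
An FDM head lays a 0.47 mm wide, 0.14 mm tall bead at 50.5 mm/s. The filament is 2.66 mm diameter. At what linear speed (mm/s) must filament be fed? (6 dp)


Q = 0.47 * 0.14 * 50.5 = 3.3229 mm^3/s
A_fil = pi*(2.66/2)^2 = 5.55716324 mm^2
v_feed = 3.3229 / 5.55716324 = 0.597949 mm/s


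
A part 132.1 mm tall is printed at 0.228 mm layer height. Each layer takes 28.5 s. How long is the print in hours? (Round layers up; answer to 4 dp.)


Layers = ceil(132.1/0.228) = 580
t = 580 * 28.5 / 3600 = 4.5917 hrs


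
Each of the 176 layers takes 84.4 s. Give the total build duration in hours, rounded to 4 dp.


t = 176 * 84.4 / 3600 = 4.1262 hrs


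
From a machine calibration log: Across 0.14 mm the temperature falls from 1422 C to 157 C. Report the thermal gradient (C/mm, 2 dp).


G = (1422-157)/0.14 = 9035.71 C/mm


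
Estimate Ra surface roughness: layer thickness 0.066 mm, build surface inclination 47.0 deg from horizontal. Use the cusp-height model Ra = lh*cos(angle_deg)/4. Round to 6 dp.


Ra = 0.066 * cos(47.0) / 4 = 0.011253 mm


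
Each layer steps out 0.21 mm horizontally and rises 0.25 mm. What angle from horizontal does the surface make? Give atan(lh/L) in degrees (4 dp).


angle = atan(0.25/0.21) = 49.9697 degrees


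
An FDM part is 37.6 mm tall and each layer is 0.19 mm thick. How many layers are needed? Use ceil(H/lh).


Layers = ceil(37.6/0.19) = 198


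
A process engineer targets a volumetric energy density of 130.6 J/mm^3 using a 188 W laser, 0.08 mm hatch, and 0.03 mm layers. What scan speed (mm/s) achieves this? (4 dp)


v = 188 / (130.6*0.08*0.03) = 599.7958 mm/s


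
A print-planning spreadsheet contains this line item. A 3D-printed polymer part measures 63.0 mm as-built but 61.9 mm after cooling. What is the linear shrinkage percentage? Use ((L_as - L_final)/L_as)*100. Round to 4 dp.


Shrinkage = ((63.0-61.9)/63.0)*100 = 1.746 %


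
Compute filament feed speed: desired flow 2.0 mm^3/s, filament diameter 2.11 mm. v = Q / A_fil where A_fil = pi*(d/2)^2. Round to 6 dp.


A = pi*(2.11/2)^2 = 3.496671
v = 2.0 / 3.496671 = 0.571973 mm/s


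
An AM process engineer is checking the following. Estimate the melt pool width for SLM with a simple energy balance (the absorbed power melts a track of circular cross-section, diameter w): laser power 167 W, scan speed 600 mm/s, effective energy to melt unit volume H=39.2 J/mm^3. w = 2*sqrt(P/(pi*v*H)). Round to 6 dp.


w = 2*sqrt(167/(pi*600*39.2)) = 0.095081 mm


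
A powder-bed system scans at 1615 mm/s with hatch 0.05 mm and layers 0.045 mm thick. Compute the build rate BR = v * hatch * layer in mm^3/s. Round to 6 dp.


Rate = 1615 * 0.05 * 0.045 = 3.63375 mm^3/s


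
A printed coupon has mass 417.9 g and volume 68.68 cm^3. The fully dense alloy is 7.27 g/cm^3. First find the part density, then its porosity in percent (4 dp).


rho_part = 417.9 / 68.68 = 6.08474083 g/cm^3
Porosity = (1 - 6.08474083/7.27)*100 = 16.3034 %


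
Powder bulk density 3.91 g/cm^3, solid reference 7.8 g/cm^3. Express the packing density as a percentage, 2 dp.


Packing = (3.91/7.8)*100 = 50.13 %


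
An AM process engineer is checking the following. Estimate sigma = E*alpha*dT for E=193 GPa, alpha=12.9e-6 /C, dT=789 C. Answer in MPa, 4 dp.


sigma = 193*1000 * 12.9e-6 * 789 = 1964.3733 MPa


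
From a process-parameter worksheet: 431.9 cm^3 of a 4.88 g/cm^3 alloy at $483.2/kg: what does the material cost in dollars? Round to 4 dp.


Mass = 431.9*4.88/1000 = 2.107672 kg
Cost = 2.107672 * 483.2 = 1018.4271 $


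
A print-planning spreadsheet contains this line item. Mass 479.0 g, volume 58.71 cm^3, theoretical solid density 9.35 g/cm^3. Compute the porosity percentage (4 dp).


rho_part = 479.0 / 58.71 = 8.15874638 g/cm^3
Porosity = (1 - 8.15874638/9.35)*100 = 12.7407 %


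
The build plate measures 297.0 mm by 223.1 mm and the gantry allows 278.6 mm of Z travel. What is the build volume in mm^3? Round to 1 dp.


V = 297.0 * 223.1 * 278.6 = 18460231.0 mm^3


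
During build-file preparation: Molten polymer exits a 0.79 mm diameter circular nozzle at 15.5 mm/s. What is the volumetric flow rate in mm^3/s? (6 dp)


A = pi*(0.79/2)^2 = 0.49016699 mm^2
Q = 0.49016699 * 15.5 = 7.597588 mm^3/s


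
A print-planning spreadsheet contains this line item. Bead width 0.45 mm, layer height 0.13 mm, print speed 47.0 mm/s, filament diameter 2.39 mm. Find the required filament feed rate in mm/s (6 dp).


Q = 0.45 * 0.13 * 47.0 = 2.7495 mm^3/s
A_fil = pi*(2.39/2)^2 = 4.48627285 mm^2
v_feed = 2.7495 / 4.48627285 = 0.61287 mm/s


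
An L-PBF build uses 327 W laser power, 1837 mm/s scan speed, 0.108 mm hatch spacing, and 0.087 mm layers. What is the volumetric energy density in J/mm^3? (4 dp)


E = 327 / (1837*0.108*0.087) = 18.945 J/mm^3


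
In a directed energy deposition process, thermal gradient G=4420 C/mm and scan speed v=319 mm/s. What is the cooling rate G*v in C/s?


CR = 4420 * 319 = 1409980 C/s


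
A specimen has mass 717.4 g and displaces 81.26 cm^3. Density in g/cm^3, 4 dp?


rho = 717.4 / 81.26 = 8.8285 g/cm^3


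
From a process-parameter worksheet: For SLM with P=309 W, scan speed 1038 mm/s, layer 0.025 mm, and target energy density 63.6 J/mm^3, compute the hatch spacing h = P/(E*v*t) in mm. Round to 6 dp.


h = 309 / (63.6*1038*0.025) = 0.187225 mm


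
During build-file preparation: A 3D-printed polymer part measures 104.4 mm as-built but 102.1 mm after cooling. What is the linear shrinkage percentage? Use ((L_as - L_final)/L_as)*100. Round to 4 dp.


Shrinkage = ((104.4-102.1)/104.4)*100 = 2.2031 %


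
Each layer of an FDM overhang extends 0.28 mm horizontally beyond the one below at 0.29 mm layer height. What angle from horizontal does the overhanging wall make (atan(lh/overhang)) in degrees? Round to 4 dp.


angle = atan(0.29/0.28) = 46.0051 degrees


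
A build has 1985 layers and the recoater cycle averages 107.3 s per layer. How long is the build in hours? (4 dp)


t = 1985 * 107.3 / 3600 = 59.164 hrs


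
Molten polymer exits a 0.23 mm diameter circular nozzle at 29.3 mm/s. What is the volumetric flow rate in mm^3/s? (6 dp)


A = pi*(0.23/2)^2 = 0.04154756 mm^2
Q = 0.04154756 * 29.3 = 1.217344 mm^3/s


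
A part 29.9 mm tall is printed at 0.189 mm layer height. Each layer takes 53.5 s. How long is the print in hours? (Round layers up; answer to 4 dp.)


Layers = ceil(29.9/0.189) = 159
t = 159 * 53.5 / 3600 = 2.3629 hrs


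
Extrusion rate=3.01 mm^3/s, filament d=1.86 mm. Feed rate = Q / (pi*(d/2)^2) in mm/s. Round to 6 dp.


A = pi*(1.86/2)^2 = 2.717163
v = 3.01 / 2.717163 = 1.107773 mm/s


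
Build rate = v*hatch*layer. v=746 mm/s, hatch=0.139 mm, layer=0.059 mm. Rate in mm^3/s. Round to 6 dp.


Rate = 746 * 0.139 * 0.059 = 6.117946 mm^3/s


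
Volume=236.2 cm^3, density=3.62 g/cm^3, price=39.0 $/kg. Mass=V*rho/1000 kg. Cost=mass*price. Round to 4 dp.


Mass = 236.2*3.62/1000 = 0.855044 kg
Cost = 0.855044 * 39.0 = 33.3467 $


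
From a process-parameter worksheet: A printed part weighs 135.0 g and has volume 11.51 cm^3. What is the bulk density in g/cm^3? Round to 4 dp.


rho = 135.0 / 11.51 = 11.7289 g/cm^3


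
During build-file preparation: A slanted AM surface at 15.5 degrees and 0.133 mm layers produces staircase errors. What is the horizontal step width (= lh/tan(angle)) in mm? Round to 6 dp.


step = 0.133 / tan(15.5) = 0.479583 mm


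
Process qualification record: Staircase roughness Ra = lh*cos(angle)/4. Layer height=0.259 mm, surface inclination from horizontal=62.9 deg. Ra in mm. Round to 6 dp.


Ra = 0.259 * cos(62.9) / 4 = 0.029497 mm


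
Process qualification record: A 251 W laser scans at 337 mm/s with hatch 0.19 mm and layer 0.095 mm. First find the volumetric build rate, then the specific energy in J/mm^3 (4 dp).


Build rate = 337 * 0.19 * 0.095 = 6.08285 mm^3/s
SE = 251 / 6.08285 = 41.2636 J/mm^3


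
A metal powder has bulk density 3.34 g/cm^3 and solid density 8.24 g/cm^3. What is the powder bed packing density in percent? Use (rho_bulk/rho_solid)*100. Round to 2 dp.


Packing = (3.34/8.24)*100 = 40.53 %


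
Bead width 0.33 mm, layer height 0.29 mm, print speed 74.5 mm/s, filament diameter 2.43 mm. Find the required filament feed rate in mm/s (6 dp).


Q = 0.33 * 0.29 * 74.5 = 7.12965 mm^3/s
A_fil = pi*(2.43/2)^2 = 4.63769762 mm^2
v_feed = 7.12965 / 4.63769762 = 1.537325 mm/s


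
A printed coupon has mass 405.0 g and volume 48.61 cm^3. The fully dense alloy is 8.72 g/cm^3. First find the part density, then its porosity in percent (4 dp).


rho_part = 405.0 / 48.61 = 8.33161901 g/cm^3
Porosity = (1 - 8.33161901/8.72)*100 = 4.4539 %


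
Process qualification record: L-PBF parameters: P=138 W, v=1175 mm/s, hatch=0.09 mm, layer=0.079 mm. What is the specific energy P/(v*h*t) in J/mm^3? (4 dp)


Build rate = 1175 * 0.09 * 0.079 = 8.35425 mm^3/s
SE = 138 / 8.35425 = 16.5185 J/mm^3


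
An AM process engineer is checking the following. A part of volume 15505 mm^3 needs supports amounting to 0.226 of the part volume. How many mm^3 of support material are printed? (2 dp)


V_support = 15505 * 0.226 = 3504.13 mm^3


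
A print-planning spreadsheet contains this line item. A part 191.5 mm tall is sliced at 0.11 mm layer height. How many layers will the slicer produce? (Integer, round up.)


Layers = ceil(191.5/0.11) = 1741


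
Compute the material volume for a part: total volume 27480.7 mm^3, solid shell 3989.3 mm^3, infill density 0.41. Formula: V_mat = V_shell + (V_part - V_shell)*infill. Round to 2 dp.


V_infill = (27480.7 - 3989.3) * 0.41 = 9631.47
V_total = 3989.3 + 9631.47 = 13620.77 mm^3


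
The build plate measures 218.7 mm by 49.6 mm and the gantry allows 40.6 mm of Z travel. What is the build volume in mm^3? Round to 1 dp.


V = 218.7 * 49.6 * 40.6 = 440409.3 mm^3


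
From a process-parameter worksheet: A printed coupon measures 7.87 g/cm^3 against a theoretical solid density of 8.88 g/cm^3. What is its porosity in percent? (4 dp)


Porosity = (1-7.87/8.88)*100 = 11.3739 %


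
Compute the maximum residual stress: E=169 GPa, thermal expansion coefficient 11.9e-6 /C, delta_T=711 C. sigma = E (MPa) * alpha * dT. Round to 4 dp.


sigma = 169*1000 * 11.9e-6 * 711 = 1429.8921 MPa


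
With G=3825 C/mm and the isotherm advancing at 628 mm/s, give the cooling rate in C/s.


CR = 3825 * 628 = 2402100 C/s


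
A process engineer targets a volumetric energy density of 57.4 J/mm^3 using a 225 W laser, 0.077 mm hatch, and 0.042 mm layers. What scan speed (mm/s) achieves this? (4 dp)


v = 225 / (57.4*0.077*0.042) = 1212.0781 mm/s


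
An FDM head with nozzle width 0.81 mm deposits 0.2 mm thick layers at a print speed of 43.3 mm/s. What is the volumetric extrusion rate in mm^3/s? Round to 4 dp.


Rate = 0.81 * 0.2 * 43.3 = 7.0146 mm^3/s


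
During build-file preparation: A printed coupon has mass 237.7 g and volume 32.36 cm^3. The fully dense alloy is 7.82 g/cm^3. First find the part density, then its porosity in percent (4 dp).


rho_part = 237.7 / 32.36 = 7.34548826 g/cm^3
Porosity = (1 - 7.34548826/7.82)*100 = 6.0679 %


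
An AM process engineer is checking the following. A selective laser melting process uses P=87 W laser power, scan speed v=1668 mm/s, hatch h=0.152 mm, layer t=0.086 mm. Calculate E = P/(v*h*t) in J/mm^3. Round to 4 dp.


E = 87 / (1668*0.152*0.086) = 3.9901 J/mm^3


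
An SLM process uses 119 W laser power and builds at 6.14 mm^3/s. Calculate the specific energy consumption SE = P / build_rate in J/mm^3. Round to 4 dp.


SE = 119 / 6.14 = 19.3811 J/mm^3


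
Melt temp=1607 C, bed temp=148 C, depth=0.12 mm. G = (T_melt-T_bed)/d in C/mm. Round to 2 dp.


G = (1607-148)/0.12 = 12158.33 C/mm


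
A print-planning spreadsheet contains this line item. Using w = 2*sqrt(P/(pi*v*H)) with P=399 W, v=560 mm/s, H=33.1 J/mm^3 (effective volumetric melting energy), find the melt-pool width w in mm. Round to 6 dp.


w = 2*sqrt(399/(pi*560*33.1)) = 0.165552 mm


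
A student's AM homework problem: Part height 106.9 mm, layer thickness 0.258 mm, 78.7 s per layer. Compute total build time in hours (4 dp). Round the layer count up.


Layers = ceil(106.9/0.258) = 415
t = 415 * 78.7 / 3600 = 9.0724 hrs


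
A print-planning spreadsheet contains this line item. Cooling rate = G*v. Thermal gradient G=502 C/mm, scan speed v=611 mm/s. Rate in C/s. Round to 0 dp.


CR = 502 * 611 = 306722 C/s


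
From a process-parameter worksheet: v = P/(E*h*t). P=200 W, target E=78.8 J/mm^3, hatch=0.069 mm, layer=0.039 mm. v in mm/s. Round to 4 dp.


v = 200 / (78.8*0.069*0.039) = 943.1702 mm/s


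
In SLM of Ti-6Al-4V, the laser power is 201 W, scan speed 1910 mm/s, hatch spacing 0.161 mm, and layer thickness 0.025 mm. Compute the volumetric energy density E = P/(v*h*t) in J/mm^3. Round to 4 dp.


E = 201 / (1910*0.161*0.025) = 26.1455 J/mm^3


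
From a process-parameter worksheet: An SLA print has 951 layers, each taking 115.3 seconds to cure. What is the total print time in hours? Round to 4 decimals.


t = 951 * 115.3 / 3600 = 30.4584 hrs


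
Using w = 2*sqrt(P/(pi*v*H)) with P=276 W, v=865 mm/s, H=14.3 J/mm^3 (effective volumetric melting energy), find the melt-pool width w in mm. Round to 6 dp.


w = 2*sqrt(276/(pi*865*14.3)) = 0.168552 mm


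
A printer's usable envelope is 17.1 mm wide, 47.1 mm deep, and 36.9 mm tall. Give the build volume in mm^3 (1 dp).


V = 17.1 * 47.1 * 36.9 = 29719.6 mm^3


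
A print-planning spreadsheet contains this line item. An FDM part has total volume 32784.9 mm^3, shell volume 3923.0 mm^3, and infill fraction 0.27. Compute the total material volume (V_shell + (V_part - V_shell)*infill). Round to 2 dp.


V_infill = (32784.9 - 3923.0) * 0.27 = 7792.71
V_total = 3923.0 + 7792.71 = 11715.71 mm^3


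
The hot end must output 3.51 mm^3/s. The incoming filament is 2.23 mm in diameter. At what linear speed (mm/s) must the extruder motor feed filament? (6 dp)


A = pi*(2.23/2)^2 = 3.905707
v = 3.51 / 3.905707 = 0.898685 mm/s


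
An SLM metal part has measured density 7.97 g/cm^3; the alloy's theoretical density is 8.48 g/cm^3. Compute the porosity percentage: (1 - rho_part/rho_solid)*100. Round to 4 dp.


Porosity = (1-7.97/8.48)*100 = 6.0142 %


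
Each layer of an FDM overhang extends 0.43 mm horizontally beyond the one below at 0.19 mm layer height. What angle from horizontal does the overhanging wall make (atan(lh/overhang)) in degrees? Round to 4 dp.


angle = atan(0.19/0.43) = 23.8387 degrees


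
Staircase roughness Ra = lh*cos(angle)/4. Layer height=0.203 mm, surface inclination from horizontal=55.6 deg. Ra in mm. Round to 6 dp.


Ra = 0.203 * cos(55.6) / 4 = 0.028672 mm


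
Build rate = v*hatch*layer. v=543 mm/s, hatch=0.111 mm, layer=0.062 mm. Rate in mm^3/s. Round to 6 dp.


Rate = 543 * 0.111 * 0.062 = 3.736926 mm^3/s


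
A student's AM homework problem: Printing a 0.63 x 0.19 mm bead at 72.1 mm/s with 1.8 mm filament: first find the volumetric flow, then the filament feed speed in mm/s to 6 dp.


Q = 0.63 * 0.19 * 72.1 = 8.63037 mm^3/s
A_fil = pi*(1.8/2)^2 = 2.54469005 mm^2
v_feed = 8.63037 / 2.54469005 = 3.391521 mm/s


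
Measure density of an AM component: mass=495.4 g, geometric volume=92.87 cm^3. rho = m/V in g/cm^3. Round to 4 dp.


rho = 495.4 / 92.87 = 5.3343 g/cm^3


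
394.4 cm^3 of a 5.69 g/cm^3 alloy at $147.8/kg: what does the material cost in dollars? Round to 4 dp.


Mass = 394.4*5.69/1000 = 2.244136 kg
Cost = 2.244136 * 147.8 = 331.6833 $


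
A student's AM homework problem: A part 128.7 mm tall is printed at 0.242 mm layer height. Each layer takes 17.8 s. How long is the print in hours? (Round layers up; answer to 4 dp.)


Layers = ceil(128.7/0.242) = 532
t = 532 * 17.8 / 3600 = 2.6304 hrs


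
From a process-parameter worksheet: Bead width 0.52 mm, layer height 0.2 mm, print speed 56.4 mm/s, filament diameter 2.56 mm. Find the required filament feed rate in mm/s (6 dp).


Q = 0.52 * 0.2 * 56.4 = 5.8656 mm^3/s
A_fil = pi*(2.56/2)^2 = 5.1471854 mm^2
v_feed = 5.8656 / 5.1471854 = 1.139574 mm/s


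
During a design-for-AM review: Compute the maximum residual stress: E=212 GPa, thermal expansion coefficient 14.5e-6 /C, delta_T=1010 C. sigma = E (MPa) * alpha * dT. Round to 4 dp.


sigma = 212*1000 * 14.5e-6 * 1010 = 3104.74 MPa


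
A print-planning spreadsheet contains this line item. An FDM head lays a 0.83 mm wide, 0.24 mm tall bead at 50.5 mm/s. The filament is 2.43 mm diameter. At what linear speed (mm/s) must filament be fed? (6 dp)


Q = 0.83 * 0.24 * 50.5 = 10.0596 mm^3/s
A_fil = pi*(2.43/2)^2 = 4.63769762 mm^2
v_feed = 10.0596 / 4.63769762 = 2.169094 mm/s


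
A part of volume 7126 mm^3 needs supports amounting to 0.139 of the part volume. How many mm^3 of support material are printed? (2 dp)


V_support = 7126 * 0.139 = 990.51 mm^3


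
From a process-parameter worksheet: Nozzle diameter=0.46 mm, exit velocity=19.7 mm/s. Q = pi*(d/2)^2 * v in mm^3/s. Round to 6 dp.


A = pi*(0.46/2)^2 = 0.16619025 mm^2
Q = 0.16619025 * 19.7 = 3.273948 mm^3/s


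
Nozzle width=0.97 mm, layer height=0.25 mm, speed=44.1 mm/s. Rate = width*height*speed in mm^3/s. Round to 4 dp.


Rate = 0.97 * 0.25 * 44.1 = 10.6943 mm^3/s


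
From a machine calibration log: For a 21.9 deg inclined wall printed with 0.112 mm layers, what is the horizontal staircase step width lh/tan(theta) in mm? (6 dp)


step = 0.112 / tan(21.9) = 0.278609 mm


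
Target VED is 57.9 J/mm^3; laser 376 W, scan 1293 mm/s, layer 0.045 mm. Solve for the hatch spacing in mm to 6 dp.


h = 376 / (57.9*1293*0.045) = 0.111609 mm


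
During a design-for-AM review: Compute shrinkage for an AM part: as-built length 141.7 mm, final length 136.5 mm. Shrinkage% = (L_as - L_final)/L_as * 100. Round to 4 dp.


Shrinkage = ((141.7-136.5)/141.7)*100 = 3.6697 %


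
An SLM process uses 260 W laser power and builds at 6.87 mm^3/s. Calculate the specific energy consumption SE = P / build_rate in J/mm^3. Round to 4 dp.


SE = 260 / 6.87 = 37.8457 J/mm^3


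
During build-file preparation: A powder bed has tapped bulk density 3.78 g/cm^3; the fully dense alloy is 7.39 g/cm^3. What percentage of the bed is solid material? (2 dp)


Packing = (3.78/7.39)*100 = 51.15 %


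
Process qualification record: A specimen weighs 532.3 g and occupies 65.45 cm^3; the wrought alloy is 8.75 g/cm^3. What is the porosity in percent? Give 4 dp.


rho_part = 532.3 / 65.45 = 8.1329259 g/cm^3
Porosity = (1 - 8.1329259/8.75)*100 = 7.0523 %


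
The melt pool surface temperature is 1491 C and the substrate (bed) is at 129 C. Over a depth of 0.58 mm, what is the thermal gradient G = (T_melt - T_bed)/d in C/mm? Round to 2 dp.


G = (1491-129)/0.58 = 2348.28 C/mm


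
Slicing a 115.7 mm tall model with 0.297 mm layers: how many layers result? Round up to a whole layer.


Layers = ceil(115.7/0.297) = 390


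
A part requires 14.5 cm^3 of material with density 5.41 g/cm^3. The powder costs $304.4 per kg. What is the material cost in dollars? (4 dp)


Mass = 14.5*5.41/1000 = 0.078445 kg
Cost = 0.078445 * 304.4 = 23.8787 $


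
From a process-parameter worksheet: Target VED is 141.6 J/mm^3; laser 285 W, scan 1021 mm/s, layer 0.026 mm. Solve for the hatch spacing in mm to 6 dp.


h = 285 / (141.6*1021*0.026) = 0.07582 mm


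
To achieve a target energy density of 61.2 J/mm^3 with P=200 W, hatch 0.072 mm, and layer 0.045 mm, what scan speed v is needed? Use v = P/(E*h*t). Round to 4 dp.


v = 200 / (61.2*0.072*0.045) = 1008.6339 mm/s


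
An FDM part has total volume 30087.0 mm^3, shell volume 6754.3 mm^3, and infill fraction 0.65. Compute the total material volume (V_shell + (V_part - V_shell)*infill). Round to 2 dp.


V_infill = (30087.0 - 6754.3) * 0.65 = 15166.26
V_total = 6754.3 + 15166.26 = 21920.56 mm^3


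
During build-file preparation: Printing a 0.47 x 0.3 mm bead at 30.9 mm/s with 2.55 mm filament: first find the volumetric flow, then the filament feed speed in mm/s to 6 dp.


Q = 0.47 * 0.3 * 30.9 = 4.3569 mm^3/s
A_fil = pi*(2.55/2)^2 = 5.10705156 mm^2
v_feed = 4.3569 / 5.10705156 = 0.853115 mm/s


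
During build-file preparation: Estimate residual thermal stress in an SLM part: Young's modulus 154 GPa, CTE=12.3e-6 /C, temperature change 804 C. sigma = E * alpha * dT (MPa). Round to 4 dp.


sigma = 154*1000 * 12.3e-6 * 804 = 1522.9368 MPa


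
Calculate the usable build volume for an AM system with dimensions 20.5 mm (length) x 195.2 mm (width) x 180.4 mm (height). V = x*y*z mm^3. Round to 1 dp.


V = 20.5 * 195.2 * 180.4 = 721888.6 mm^3


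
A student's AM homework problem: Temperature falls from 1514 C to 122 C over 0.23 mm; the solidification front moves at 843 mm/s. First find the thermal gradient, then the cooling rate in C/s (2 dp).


G = (1514-122)/0.23 = 6052.17391304 C/mm
CR = 6052.17391304 * 843 = 5101982.61 C/s


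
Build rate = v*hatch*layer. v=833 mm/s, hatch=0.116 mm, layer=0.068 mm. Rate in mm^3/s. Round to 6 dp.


Rate = 833 * 0.116 * 0.068 = 6.570704 mm^3/s


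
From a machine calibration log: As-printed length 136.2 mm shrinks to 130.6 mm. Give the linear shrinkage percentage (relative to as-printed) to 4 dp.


Shrinkage = ((136.2-130.6)/136.2)*100 = 4.1116 %


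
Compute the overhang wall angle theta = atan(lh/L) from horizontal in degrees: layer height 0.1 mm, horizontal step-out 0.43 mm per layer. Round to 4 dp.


angle = atan(0.1/0.43) = 13.0919 degrees


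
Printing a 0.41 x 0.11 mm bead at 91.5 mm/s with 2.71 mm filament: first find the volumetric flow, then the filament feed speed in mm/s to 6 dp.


Q = 0.41 * 0.11 * 91.5 = 4.12665 mm^3/s
A_fil = pi*(2.71/2)^2 = 5.76804265 mm^2
v_feed = 4.12665 / 5.76804265 = 0.715433 mm/s


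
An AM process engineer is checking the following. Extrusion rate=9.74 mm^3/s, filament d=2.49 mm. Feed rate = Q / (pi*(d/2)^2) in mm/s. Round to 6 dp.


A = pi*(2.49/2)^2 = 4.869547
v = 9.74 / 4.869547 = 2.000186 mm/s


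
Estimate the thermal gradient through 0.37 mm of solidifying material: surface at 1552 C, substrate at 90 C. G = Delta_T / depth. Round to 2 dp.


G = (1552-90)/0.37 = 3951.35 C/mm


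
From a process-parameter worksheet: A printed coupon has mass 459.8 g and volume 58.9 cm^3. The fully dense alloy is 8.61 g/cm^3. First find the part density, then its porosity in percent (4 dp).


rho_part = 459.8 / 58.9 = 7.80645161 g/cm^3
Porosity = (1 - 7.80645161/8.61)*100 = 9.3327 %


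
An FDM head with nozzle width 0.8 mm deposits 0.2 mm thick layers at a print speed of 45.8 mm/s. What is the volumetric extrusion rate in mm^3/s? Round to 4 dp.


Rate = 0.8 * 0.2 * 45.8 = 7.328 mm^3/s


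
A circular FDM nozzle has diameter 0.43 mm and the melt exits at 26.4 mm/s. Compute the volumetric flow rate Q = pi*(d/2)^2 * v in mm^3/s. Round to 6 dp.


A = pi*(0.43/2)^2 = 0.14522012 mm^2
Q = 0.14522012 * 26.4 = 3.833811 mm^3/s


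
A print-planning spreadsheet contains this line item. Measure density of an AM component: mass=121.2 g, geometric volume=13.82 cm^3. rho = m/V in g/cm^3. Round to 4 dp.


rho = 121.2 / 13.82 = 8.7699 g/cm^3


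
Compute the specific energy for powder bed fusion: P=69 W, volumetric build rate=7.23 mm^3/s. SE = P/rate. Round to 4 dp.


SE = 69 / 7.23 = 9.5436 J/mm^3


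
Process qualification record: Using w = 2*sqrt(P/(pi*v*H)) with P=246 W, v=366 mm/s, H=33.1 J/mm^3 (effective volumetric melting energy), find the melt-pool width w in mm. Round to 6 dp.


w = 2*sqrt(246/(pi*366*33.1)) = 0.160793 mm


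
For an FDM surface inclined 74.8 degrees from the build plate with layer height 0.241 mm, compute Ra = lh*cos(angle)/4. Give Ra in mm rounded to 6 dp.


Ra = 0.241 * cos(74.8) / 4 = 0.015797 mm


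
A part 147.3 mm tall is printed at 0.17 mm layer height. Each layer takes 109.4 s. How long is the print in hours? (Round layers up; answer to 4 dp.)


Layers = ceil(147.3/0.17) = 867
t = 867 * 109.4 / 3600 = 26.3472 hrs


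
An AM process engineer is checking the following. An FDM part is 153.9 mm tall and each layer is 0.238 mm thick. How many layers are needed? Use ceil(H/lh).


Layers = ceil(153.9/0.238) = 647


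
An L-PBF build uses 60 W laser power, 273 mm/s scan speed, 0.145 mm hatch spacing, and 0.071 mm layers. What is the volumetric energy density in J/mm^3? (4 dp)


E = 60 / (273*0.145*0.071) = 21.3482 J/mm^3


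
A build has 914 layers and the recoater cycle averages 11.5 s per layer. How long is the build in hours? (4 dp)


t = 914 * 11.5 / 3600 = 2.9197 hrs


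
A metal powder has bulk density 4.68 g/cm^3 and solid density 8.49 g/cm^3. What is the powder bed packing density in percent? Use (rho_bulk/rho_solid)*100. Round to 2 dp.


Packing = (4.68/8.49)*100 = 55.12 %


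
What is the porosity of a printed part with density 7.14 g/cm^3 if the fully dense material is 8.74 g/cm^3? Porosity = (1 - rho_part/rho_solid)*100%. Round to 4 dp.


Porosity = (1-7.14/8.74)*100 = 18.3066 %


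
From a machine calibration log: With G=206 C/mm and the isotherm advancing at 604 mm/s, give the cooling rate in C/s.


CR = 206 * 604 = 124424 C/s


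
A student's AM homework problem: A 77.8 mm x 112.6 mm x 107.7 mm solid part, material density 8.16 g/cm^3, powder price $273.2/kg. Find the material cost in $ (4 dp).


V = 77.8 * 112.6 * 107.7 = 943482.156 mm^3 = 943.482156 cm^3
Mass = 943.482156 * 8.16 / 1000 = 7.69881439 kg
Cost = 7.69881439 * 273.2 = 2103.3161 $


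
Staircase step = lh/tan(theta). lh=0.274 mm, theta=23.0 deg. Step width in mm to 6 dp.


step = 0.274 / tan(23.0) = 0.645504 mm


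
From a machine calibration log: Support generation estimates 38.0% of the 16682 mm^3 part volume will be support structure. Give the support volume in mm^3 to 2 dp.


V_support = 16682 * 0.38 = 6339.16 mm^3


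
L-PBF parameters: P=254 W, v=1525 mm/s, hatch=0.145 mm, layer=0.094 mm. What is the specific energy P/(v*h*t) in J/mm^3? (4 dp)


Build rate = 1525 * 0.145 * 0.094 = 20.78575 mm^3/s
SE = 254 / 20.78575 = 12.2199 J/mm^3


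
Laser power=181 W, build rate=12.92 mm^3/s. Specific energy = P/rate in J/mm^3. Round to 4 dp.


SE = 181 / 12.92 = 14.0093 J/mm^3


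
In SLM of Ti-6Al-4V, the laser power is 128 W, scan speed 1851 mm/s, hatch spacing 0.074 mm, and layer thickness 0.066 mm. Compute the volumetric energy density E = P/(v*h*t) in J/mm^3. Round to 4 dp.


E = 128 / (1851*0.074*0.066) = 14.1588 J/mm^3


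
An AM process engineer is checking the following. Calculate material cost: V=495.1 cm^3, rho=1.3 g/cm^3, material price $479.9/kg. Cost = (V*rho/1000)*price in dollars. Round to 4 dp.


Mass = 495.1*1.3/1000 = 0.64363 kg
Cost = 0.64363 * 479.9 = 308.878 $


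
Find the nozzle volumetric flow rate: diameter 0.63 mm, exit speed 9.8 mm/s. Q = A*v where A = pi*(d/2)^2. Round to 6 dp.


A = pi*(0.63/2)^2 = 0.31172453 mm^2
Q = 0.31172453 * 9.8 = 3.0549 mm^3/s


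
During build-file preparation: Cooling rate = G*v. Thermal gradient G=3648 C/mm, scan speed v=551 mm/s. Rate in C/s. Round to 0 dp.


CR = 3648 * 551 = 2010048 C/s


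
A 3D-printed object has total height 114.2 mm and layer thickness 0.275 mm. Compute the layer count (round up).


Layers = ceil(114.2/0.275) = 416


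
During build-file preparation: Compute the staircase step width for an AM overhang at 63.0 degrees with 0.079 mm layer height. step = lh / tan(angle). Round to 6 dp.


step = 0.079 / tan(63.0) = 0.040253 mm


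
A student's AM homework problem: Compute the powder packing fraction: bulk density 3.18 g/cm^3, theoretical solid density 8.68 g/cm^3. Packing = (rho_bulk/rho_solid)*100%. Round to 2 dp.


Packing = (3.18/8.68)*100 = 36.64 %


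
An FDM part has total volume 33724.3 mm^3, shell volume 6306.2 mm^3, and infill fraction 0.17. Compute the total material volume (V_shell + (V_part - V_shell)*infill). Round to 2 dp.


V_infill = (33724.3 - 6306.2) * 0.17 = 4661.08
V_total = 6306.2 + 4661.08 = 10967.28 mm^3


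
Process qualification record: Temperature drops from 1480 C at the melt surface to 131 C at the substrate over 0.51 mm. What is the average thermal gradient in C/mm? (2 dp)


G = (1480-131)/0.51 = 2645.1 C/mm


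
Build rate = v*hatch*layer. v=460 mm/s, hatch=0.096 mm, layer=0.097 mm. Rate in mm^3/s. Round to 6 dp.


Rate = 460 * 0.096 * 0.097 = 4.28352 mm^3/s


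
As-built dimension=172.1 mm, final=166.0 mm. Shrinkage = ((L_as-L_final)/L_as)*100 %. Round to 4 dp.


Shrinkage = ((172.1-166.0)/172.1)*100 = 3.5445 %


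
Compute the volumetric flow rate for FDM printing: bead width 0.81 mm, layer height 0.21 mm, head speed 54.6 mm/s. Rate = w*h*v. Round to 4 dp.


Rate = 0.81 * 0.21 * 54.6 = 9.2875 mm^3/s


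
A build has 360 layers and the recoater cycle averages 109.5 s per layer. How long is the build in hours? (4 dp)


t = 360 * 109.5 / 3600 = 10.95 hrs


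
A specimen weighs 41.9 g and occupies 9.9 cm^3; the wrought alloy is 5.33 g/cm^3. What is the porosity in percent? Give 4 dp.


rho_part = 41.9 / 9.9 = 4.23232323 g/cm^3
Porosity = (1 - 4.23232323/5.33)*100 = 20.5943 %


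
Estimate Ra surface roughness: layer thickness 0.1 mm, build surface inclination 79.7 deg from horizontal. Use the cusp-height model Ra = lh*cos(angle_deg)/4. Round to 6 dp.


Ra = 0.1 * cos(79.7) / 4 = 0.00447 mm


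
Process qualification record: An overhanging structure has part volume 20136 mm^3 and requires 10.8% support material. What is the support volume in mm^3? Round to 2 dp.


V_support = 20136 * 0.108 = 2174.69 mm^3


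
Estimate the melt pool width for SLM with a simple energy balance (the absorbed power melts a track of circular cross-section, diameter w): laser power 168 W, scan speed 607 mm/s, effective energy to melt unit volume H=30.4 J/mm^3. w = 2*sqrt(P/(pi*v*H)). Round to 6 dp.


w = 2*sqrt(168/(pi*607*30.4)) = 0.107666 mm


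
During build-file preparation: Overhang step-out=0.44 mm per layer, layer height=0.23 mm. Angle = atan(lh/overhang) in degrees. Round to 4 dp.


angle = atan(0.23/0.44) = 27.5973 degrees


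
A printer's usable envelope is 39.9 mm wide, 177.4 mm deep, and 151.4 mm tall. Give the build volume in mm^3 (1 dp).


V = 39.9 * 177.4 * 151.4 = 1071648.6 mm^3


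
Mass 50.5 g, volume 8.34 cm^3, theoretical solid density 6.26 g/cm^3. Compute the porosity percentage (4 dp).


rho_part = 50.5 / 8.34 = 6.05515588 g/cm^3
Porosity = (1 - 6.05515588/6.26)*100 = 3.2723 %


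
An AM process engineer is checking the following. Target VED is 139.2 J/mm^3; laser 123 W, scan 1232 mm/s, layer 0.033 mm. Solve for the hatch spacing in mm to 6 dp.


h = 123 / (139.2*1232*0.033) = 0.021734 mm


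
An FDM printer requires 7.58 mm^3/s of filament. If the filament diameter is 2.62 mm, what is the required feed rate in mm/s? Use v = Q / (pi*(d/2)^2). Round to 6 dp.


A = pi*(2.62/2)^2 = 5.391287
v = 7.58 / 5.391287 = 1.405972 mm/s


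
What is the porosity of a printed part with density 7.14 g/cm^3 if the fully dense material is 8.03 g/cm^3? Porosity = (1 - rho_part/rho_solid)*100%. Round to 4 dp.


Porosity = (1-7.14/8.03)*100 = 11.0834 %


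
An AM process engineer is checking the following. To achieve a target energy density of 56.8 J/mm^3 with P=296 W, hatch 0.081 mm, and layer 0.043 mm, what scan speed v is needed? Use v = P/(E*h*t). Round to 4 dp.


v = 296 / (56.8*0.081*0.043) = 1496.2009 mm/s


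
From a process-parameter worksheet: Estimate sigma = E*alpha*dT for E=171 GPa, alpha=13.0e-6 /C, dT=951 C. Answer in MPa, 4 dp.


sigma = 171*1000 * 13.0e-6 * 951 = 2114.073 MPa


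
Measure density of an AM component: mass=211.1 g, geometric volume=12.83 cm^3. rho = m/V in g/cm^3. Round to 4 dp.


rho = 211.1 / 12.83 = 16.4536 g/cm^3


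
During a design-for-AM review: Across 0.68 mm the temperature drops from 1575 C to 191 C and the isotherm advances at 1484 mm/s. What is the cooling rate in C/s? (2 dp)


G = (1575-191)/0.68 = 2035.29411765 C/mm
CR = 2035.29411765 * 1484 = 3020376.47 C/s


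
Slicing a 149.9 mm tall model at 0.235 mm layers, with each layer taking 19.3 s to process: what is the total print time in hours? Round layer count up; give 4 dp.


Layers = ceil(149.9/0.235) = 638
t = 638 * 19.3 / 3600 = 3.4204 hrs


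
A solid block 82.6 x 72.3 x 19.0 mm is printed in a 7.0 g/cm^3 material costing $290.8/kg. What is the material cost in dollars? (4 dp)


V = 82.6 * 72.3 * 19.0 = 113467.62 mm^3 = 113.46762 cm^3
Mass = 113.46762 * 7.0 / 1000 = 0.79427334 kg
Cost = 0.79427334 * 290.8 = 230.9747 $


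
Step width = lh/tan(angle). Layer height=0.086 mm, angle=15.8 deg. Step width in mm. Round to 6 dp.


step = 0.086 / tan(15.8) = 0.303918 mm


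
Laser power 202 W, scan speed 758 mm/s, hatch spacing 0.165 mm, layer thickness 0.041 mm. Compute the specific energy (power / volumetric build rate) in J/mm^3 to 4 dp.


Build rate = 758 * 0.165 * 0.041 = 5.12787 mm^3/s
SE = 202 / 5.12787 = 39.3926 J/mm^3


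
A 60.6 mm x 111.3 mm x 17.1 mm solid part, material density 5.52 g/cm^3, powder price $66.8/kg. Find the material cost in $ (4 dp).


V = 60.6 * 111.3 * 17.1 = 115335.738 mm^3 = 115.335738 cm^3
Mass = 115.335738 * 5.52 / 1000 = 0.63665327 kg
Cost = 0.63665327 * 66.8 = 42.5284 $


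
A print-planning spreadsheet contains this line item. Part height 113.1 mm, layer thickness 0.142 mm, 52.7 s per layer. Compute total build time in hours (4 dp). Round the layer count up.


Layers = ceil(113.1/0.142) = 797
t = 797 * 52.7 / 3600 = 11.6672 hrs


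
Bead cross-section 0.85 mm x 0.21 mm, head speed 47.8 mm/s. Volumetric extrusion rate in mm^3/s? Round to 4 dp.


Rate = 0.85 * 0.21 * 47.8 = 8.5323 mm^3/s


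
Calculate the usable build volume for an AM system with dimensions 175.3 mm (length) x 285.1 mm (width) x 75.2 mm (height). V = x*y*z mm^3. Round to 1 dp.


V = 175.3 * 285.1 * 75.2 = 3758347.9 mm^3


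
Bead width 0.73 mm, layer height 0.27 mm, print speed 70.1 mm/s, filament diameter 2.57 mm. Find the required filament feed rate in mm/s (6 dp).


Q = 0.73 * 0.27 * 70.1 = 13.81671 mm^3/s
A_fil = pi*(2.57/2)^2 = 5.18747633 mm^2
v_feed = 13.81671 / 5.18747633 = 2.663474 mm/s


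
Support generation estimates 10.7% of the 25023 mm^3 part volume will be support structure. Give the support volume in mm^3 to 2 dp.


V_support = 25023 * 0.107 = 2677.46 mm^3


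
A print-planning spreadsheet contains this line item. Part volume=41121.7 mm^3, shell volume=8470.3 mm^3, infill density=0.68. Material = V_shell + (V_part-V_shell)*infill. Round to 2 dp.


V_infill = (41121.7 - 8470.3) * 0.68 = 22202.95
V_total = 8470.3 + 22202.95 = 30673.25 mm^3


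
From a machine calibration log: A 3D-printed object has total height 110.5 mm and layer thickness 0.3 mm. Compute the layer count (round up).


Layers = ceil(110.5/0.3) = 369


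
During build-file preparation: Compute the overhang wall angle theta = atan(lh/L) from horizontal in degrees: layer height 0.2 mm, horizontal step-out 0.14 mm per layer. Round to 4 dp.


angle = atan(0.2/0.14) = 55.008 degrees


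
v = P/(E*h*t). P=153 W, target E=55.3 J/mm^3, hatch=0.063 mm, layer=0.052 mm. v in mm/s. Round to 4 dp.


v = 153 / (55.3*0.063*0.052) = 844.5442 mm/s


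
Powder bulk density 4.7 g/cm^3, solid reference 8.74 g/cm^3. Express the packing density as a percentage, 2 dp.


Packing = (4.7/8.74)*100 = 53.78 %


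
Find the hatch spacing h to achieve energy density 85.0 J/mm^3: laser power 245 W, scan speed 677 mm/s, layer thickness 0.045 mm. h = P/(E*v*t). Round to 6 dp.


h = 245 / (85.0*677*0.045) = 0.094612 mm


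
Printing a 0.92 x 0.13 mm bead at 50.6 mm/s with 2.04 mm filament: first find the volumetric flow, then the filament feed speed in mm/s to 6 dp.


Q = 0.92 * 0.13 * 50.6 = 6.05176 mm^3/s
A_fil = pi*(2.04/2)^2 = 3.268513 mm^2
v_feed = 6.05176 / 3.268513 = 1.851533 mm/s


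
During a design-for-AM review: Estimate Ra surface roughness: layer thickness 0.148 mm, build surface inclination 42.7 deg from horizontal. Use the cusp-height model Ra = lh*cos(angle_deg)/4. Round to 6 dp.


Ra = 0.148 * cos(42.7) / 4 = 0.027192 mm


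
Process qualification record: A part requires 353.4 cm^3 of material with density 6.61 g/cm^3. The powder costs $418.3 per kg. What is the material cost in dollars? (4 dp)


Mass = 353.4*6.61/1000 = 2.335974 kg
Cost = 2.335974 * 418.3 = 977.1379 $


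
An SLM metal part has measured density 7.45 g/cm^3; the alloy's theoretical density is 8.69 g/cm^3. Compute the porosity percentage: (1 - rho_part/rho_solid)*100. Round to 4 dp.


Porosity = (1-7.45/8.69)*100 = 14.2693 %
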